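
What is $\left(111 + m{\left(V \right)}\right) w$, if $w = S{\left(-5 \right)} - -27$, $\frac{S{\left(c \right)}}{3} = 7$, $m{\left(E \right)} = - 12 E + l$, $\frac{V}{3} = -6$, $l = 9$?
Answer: $16128$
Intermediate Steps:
$V = -18$ ($V = 3 \left(-6\right) = -18$)
$m{\left(E \right)} = 9 - 12 E$ ($m{\left(E \right)} = - 12 E + 9 = 9 - 12 E$)
$S{\left(c \right)} = 21$ ($S{\left(c \right)} = 3 \cdot 7 = 21$)
$w = 48$ ($w = 21 - -27 = 21 + 27 = 48$)
$\left(111 + m{\left(V \right)}\right) w = \left(111 + \left(9 - -216\right)\right) 48 = \left(111 + \left(9 + 216\right)\right) 48 = \left(111 + 225\right) 48 = 336 \cdot 48 = 16128$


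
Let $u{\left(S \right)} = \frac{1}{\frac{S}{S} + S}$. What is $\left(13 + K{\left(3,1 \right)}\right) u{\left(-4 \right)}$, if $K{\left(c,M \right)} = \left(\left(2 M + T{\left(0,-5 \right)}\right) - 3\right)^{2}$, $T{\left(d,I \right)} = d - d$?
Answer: $- \frac{14}{3} \approx -4.6667$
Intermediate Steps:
$u{\left(S \right)} = \frac{1}{1 + S}$
$T{\left(d,I \right)} = 0$
$K{\left(c,M \right)} = \left(-3 + 2 M\right)^{2}$ ($K{\left(c,M \right)} = \left(\left(2 M + 0\right) - 3\right)^{2} = \left(2 M - 3\right)^{2} = \left(-3 + 2 M\right)^{2}$)
$\left(13 + K{\left(3,1 \right)}\right) u{\left(-4 \right)} = \frac{13 + \left(-3 + 2 \cdot 1\right)^{2}}{1 - 4} = \frac{13 + \left(-3 + 2\right)^{2}}{-3} = \left(13 + \left(-1\right)^{2}\right) \left(- \frac{1}{3}\right) = \left(13 + 1\right) \left(- \frac{1}{3}\right) = 14 \left(- \frac{1}{3}\right) = - \frac{14}{3}$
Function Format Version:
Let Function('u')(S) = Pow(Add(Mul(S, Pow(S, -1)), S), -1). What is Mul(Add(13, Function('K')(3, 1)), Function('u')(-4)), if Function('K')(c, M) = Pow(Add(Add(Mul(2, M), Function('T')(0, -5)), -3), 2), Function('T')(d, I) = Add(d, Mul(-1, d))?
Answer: Rational(-14, 3) ≈ -4.6667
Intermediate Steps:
Function('u')(S) = Pow(Add(1, S), -1)
Function('T')(d, I) = 0
Function('K')(c, M) = Pow(Add(-3, Mul(2, M)), 2) (Function('K')(c, M) = Pow(Add(Add(Mul(2, M), 0), -3), 2) = Pow(Add(Mul(2, M), -3), 2) = Pow(Add(-3, Mul(2, M)), 2))
Mul(Add(13, Function('K')(3, 1)), Function('u')(-4)) = Mul(Add(13, Pow(Add(-3, Mul(2, 1)), 2)), Pow(Add(1, -4), -1)) = Mul(Add(13, Pow(Add(-3, 2), 2)), Pow(-3, -1)) = Mul(Add(13, Pow(-1, 2)), Rational(-1, 3)) = Mul(Add(13, 1), Rational(-1, 3)) = Mul(14, Rational(-1, 3)) = Rational(-14, 3)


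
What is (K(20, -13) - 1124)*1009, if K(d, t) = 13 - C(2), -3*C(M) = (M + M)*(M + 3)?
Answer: -3342817/3 ≈ -1.1143e+6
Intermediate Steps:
C(M) = -2*M*(3 + M)/3 (C(M) = -(M + M)*(M + 3)/3 = -2*M*(3 + M)/3)
K(d, t) = 59/3 (K(d, t) = 13 - (-2)*2*(3 + 2)/3 = 13 - (-2)*2*5/3 = 13 - 1*(-20/3) = 13 + 20/3 = 59/3)
(K(20, -13) - 1124)*1009 = (59/3 - 1124)*1009 = -3313/3*1009 = -3342817/3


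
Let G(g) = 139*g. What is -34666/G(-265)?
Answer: 34666/36835 ≈ 0.94112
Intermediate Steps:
-34666/G(-265) = -34666/(139*(-265)) = -34666/(-36835) = -34666*(-1/36835) = 34666/36835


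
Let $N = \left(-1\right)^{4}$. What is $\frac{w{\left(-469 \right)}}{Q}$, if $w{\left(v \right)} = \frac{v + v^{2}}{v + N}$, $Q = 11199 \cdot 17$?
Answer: $- \frac{469}{190383} \approx -0.0024635$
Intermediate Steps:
$N = 1$
$Q = 190383$
$w{\left(v \right)} = \frac{v + v^{2}}{1 + v}$ ($w{\left(v \right)} = \frac{v + v^{2}}{v + 1} = \frac{v + v^{2}}{1 + v}$)
$\frac{w{\left(-469 \right)}}{Q} = - \frac{469}{190383}$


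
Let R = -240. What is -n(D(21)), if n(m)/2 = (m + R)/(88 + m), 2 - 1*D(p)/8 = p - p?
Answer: 56/13 ≈ 4.3077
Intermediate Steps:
D(p) = 16 (D(p) = 16 - 8*(p - p) = 16 - 8*0 = 16 + 0 = 16)
n(m) = 2*(-240 + m)/(88 + m) (n(m) = 2*((m - 240)/(88 + m)) = 2*((-240 + m)/(88 + m)) = 2*(-240 + m)/(88 + m))
-n(D(21)) = -2*(-240 + 16)/(88 + 16) = -2*(-224)/104 = -1*(-56/13) = 56/13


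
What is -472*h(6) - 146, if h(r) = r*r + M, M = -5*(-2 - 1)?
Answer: -24218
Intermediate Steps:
M = 15 (M = -5*(-3) = 15)
h(r) = 15 + r² (h(r) = r*r + 15 = r² + 15 = 15 + r²)
-472*h(6) - 146 = -472*(15 + 6²) - 146 = -472*(15 + 36) - 146 = -472*51 - 146 = -24072 - 146 = -24218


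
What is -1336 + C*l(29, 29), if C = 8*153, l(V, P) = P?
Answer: 34160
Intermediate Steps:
C = 1224
-1336 + C*l(29, 29) = -1336 + 1224*29 = -1336 + 35496 = 34160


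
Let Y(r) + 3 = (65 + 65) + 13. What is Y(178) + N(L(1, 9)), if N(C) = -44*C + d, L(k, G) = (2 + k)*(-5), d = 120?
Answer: 920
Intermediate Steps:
L(k, G) = -10 - 5*k
Y(r) = 140 (Y(r) = -3 + ((65 + 65) + 13) = -3 + (130 + 13) = -3 + 143 = 140)
N(C) = 120 - 44*C (N(C) = -44*C + 120 = 120 - 44*C)
Y(178) + N(L(1, 9)) = 140 + (120 - 44*(-10 - 5*1)) = 140 + (120 - 44*(-10 - 5)) = 140 + (120 - 44*(-15)) = 140 + (120 + 660) = 140 + 780 = 920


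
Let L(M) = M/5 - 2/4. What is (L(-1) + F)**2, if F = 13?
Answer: 15129/100 ≈ 151.29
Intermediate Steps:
L(M) = -1/2 + M/5 (L(M) = M*(1/5) - 2*1/4 = M/5 - 1/2 = -1/2 + M/5)
(L(-1) + F)**2 = ((-1/2 + (1/5)*(-1)) + 13)**2 = ((-1/2 - 1/5) + 13)**2 = (-7/10 + 13)**2 = (123/10)**2 = 15129/100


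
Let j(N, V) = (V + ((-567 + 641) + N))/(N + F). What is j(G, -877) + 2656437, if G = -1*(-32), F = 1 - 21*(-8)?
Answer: 177981022/67 ≈ 2.6564e+6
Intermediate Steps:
F = 169 (F = 1 + 168 = 169)
G = 32
j(N, V) = (74 + N + V)/(169 + N) (j(N, V) = (V + ((-567 + 641) + N))/(N + 169) = (V + (74 + N))/(169 + N) = (74 + N + V)/(169 + N))
j(G, -877) + 2656437 = (74 + 32 - 877)/(169 + 32) + 2656437 = -771/201 + 2656437 = (1/201)*(-771) + 2656437 = -257/67 + 2656437 = 177981022/67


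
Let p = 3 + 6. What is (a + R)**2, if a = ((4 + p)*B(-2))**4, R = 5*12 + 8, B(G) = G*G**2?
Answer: 13685706414133776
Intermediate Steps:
B(G) = G**3
p = 9
R = 68 (R = 60 + 8 = 68)
a = 116985856 (a = ((4 + 9)*(-2)**3)**4 = (13*(-8))**4 = (-104)**4 = 116985856)
(a + R)**2 = (116985856 + 68)**2 = 116985924**2 = 13685706414133776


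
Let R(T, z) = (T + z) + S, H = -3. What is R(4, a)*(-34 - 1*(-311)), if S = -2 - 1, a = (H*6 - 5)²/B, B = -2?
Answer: -145979/2 ≈ -72990.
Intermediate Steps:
a = -529/2 (a = (-3*6 - 5)²/(-2) = (-18 - 5)²*(-½) = (-23)²*(-½) = 529*(-½) = -529/2 ≈ -264.50)
S = -3
R(T, z) = -3 + T + z (R(T, z) = (T + z) - 3 = -3 + T + z)
R(4, a)*(-34 - 1*(-311)) = (-3 + 4 - 529/2)*(-34 - 1*(-311)) = -527*(-34 + 311)/2 = -527/2*277 = -145979/2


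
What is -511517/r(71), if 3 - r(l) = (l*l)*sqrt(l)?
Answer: 1534551/1804229342 + 2578557197*sqrt(71)/1804229342 ≈ 12.043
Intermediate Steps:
r(l) = 3 - l**(5/2) (r(l) = 3 - l*l*sqrt(l) = 3 - l**2*sqrt(l) = 3 - l**(5/2))
-511517/r(71) = -511517/(3 - 71**(5/2)) = -511517/(3 - 5041*sqrt(71))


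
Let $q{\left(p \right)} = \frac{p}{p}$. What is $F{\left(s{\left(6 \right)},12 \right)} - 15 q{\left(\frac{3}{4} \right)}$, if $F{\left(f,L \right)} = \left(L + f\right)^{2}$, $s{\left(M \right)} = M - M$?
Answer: $129$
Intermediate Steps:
$s{\left(M \right)} = 0$
$q{\left(p \right)} = 1$
$F{\left(s{\left(6 \right)},12 \right)} - 15 q{\left(\frac{3}{4} \right)} = \left(12 + 0\right)^{2} - 15 = 12^{2} - 15 = 144 - 15 = 129$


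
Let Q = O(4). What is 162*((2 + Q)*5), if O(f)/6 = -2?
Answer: -8100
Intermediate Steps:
O(f) = -12 (O(f) = 6*(-2) = -12)
Q = -12
162*((2 + Q)*5) = 162*((2 - 12)*5) = 162*(-10*5) = 162*(-50) = -8100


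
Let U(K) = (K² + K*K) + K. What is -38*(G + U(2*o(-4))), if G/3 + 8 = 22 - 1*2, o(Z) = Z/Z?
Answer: -1748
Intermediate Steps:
o(Z) = 1
U(K) = K + 2*K² (U(K) = (K² + K²) + K = 2*K² + K = K + 2*K²)
G = 36 (G = -24 + 3*(22 - 1*2) = -24 + 3*(22 - 2) = -24 + 3*20 = -24 + 60 = 36)
-38*(G + U(2*o(-4))) = -38*(36 + (2*1)*(1 + 2*(2*1))) = -38*(36 + 2*(1 + 2*2)) = -38*(36 + 2*(1 + 4)) = -38*(36 + 2*5) = -38*(36 + 10) = -38*46 = -1748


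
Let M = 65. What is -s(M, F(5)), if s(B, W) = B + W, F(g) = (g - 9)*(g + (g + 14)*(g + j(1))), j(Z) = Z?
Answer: 411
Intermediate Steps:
F(g) = (-9 + g)*(g + (1 + g)*(14 + g)) (F(g) = (g - 9)*(g + (g + 14)*(g + 1)) = (-9 + g)*(g + (14 + g)*(1 + g)) = (-9 + g)*(g + (1 + g)*(14 + g)))
-s(M, F(5)) = -(65 + (-126 + 5³ - 130*5 + 7*5²)) = -(65 + (-126 + 125 - 650 + 7*25)) = -(65 + (-126 + 125 - 650 + 175)) = -(65 - 476) = -1*(-411) = 411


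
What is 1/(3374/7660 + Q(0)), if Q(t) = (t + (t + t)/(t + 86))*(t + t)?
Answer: 3830/1687 ≈ 2.2703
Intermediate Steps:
Q(t) = 2*t*(t + 2*t/(86 + t)) (Q(t) = (t + (2*t)/(86 + t))*(2*t) = (t + 2*t/(86 + t))*(2*t) = 2*t*(t + 2*t/(86 + t)))
1/(3374/7660 + Q(0)) = 1/(3374/7660 + 2*0²*(88 + 0)/(86 + 0)) = 1/(3374*(1/7660) + 2*0*88/86) = 1/(1687/3830 + 2*0*(1/86)*88) = 1/(1687/3830 + 0) = 1/(1687/3830) = 3830/1687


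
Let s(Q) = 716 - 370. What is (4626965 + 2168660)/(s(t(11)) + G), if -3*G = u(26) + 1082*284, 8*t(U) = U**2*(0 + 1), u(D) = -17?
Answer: -20386875/306233 ≈ -66.573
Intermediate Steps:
t(U) = U**2/8 (t(U) = (U**2*(0 + 1))/8 = (U**2*1)/8 = U**2/8)
s(Q) = 346
G = -307271/3 (G = -(-17 + 1082*284)/3 = -(-17 + 307288)/3 = -1/3*307271 = -307271/3 ≈ -1.0242e+5)
(4626965 + 2168660)/(s(t(11)) + G) = (4626965 + 2168660)/(346 - 307271/3) = 6795625/(-306233/3) = 6795625*(-3/306233) = -20386875/306233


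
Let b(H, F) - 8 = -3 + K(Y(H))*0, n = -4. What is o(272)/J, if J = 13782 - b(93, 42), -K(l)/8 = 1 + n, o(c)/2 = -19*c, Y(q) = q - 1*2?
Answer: -10336/13777 ≈ -0.75024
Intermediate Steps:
Y(q) = -2 + q (Y(q) = q - 2 = -2 + q)
o(c) = -38*c (o(c) = 2*(-19*c) = -38*c)
K(l) = 24 (K(l) = -8*(1 - 4) = -8*(-3) = 24)
b(H, F) = 5 (b(H, F) = 8 + (-3 + 24*0) = 8 + (-3 + 0) = 8 - 3 = 5)
J = 13777 (J = 13782 - 1*5 = 13782 - 5 = 13777)
o(272)/J = -38*272/13777 = -10336*1/13777 = -10336/13777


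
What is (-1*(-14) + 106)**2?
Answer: 14400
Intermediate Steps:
(-1*(-14) + 106)**2 = (14 + 106)**2 = 120**2 = 14400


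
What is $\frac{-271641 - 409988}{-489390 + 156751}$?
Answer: $\frac{681629}{332639} \approx 2.0492$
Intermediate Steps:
$\frac{-271641 - 409988}{-489390 + 156751} = - \frac{681629}{-332639} = \left(-681629\right) \left(- \frac{1}{332639}\right) = \frac{681629}{332639}$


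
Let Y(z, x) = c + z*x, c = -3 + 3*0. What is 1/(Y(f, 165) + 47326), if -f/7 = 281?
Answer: -1/277232 ≈ -3.6071e-6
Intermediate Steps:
f = -1967 (f = -7*281 = -1967)
c = -3 (c = -3 + 0 = -3)
Y(z, x) = -3 + x*z (Y(z, x) = -3 + z*x = -3 + x*z)
1/(Y(f, 165) + 47326) = 1/((-3 + 165*(-1967)) + 47326) = 1/((-3 - 324555) + 47326) = 1/(-324558 + 47326) = 1/(-277232) = -1/277232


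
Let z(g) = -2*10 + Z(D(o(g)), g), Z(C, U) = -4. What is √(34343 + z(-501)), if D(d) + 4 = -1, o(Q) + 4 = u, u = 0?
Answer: √34319 ≈ 185.25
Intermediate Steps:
o(Q) = -4 (o(Q) = -4 + 0 = -4)
D(d) = -5 (D(d) = -4 - 1 = -5)
z(g) = -24 (z(g) = -2*10 - 4 = -20 - 4 = -24)
√(34343 + z(-501)) = √(34343 - 24) = √34319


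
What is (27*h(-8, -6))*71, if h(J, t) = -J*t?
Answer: -92016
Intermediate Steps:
h(J, t) = -J*t
(27*h(-8, -6))*71 = (27*(-1*(-8)*(-6)))*71 = (27*(-48))*71 = -1296*71 = -92016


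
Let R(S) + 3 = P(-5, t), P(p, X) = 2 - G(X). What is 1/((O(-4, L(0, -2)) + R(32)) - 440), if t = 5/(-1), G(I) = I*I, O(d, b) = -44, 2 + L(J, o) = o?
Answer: -1/510 ≈ -0.0019608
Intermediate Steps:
L(J, o) = -2 + o
G(I) = I**2
t = -5 (t = 5*(-1) = -5)
P(p, X) = 2 - X**2
R(S) = -26 (R(S) = -3 + (2 - 1*(-5)**2) = -3 + (2 - 1*25) = -3 + (2 - 25) = -3 - 23 = -26)
1/((O(-4, L(0, -2)) + R(32)) - 440) = 1/((-44 - 26) - 440) = 1/(-70 - 440) = 1/(-510) = -1/510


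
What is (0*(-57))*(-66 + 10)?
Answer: 0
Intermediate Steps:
(0*(-57))*(-66 + 10) = 0*(-56) = 0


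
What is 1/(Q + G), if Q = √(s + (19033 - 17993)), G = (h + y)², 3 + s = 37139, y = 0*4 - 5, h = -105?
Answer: 3025/36592956 - √2386/36592956 ≈ 8.1331e-5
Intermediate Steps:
y = -5 (y = 0 - 5 = -5)
s = 37136 (s = -3 + 37139 = 37136)
G = 12100 (G = (-105 - 5)² = (-110)² = 12100)
Q = 4*√2386 (Q = √(37136 + (19033 - 17993)) = √(37136 + 1040) = √38176 = 4*√2386 ≈ 195.39)
1/(Q + G) = 1/(4*√2386 + 12100) = 1/(12100 + 4*√2386)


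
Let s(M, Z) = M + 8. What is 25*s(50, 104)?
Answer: 1450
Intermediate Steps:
s(M, Z) = 8 + M
25*s(50, 104) = 25*(8 + 50) = 25*58 = 1450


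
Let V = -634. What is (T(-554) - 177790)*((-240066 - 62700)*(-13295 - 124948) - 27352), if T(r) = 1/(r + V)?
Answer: -4420218584264452753/594 ≈ -7.4414e+15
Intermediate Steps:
T(r) = 1/(-634 + r) (T(r) = 1/(r - 634) = 1/(-634 + r))
(T(-554) - 177790)*((-240066 - 62700)*(-13295 - 124948) - 27352) = (1/(-634 - 554) - 177790)*((-240066 - 62700)*(-13295 - 124948) - 27352) = (1/(-1188) - 177790)*(-302766*(-138243) - 27352) = (-1/1188 - 177790)*(41855280138 - 27352) = -211214521/1188*41855252786 = -4420218584264452753/594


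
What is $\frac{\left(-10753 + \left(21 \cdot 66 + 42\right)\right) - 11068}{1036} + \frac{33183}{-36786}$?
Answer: $- \frac{130759081}{6351716} \approx -20.586$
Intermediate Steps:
$\frac{\left(-10753 + \left(21 \cdot 66 + 42\right)\right) - 11068}{1036} + \frac{33183}{-36786} = \left(\left(-10753 + \left(1386 + 42\right)\right) - 11068\right) \frac{1}{1036} + 33183 \left(- \frac{1}{36786}\right) = \left(\left(-10753 + 1428\right) - 11068\right) \frac{1}{1036} - \frac{11061}{12262} = \left(-9325 - 11068\right) \frac{1}{1036} - \frac{11061}{12262} = \left(-20393\right) \frac{1}{1036} - \frac{11061}{12262} = - \frac{20393}{1036} - \frac{11061}{12262} = - \frac{130759081}{6351716}$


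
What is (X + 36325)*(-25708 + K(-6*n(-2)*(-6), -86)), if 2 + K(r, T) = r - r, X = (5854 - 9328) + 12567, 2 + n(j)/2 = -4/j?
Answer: -1167696780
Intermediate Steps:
n(j) = -4 - 8/j (n(j) = -4 + 2*(-4/j) = -4 - 8/j)
X = 9093 (X = -3474 + 12567 = 9093)
K(r, T) = -2 (K(r, T) = -2 + (r - r) = -2 + 0 = -2)
(X + 36325)*(-25708 + K(-6*n(-2)*(-6), -86)) = (9093 + 36325)*(-25708 - 2) = 45418*(-25710) = -1167696780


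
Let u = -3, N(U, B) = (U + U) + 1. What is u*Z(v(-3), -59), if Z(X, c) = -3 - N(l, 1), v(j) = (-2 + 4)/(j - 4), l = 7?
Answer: 54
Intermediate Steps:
v(j) = 2/(-4 + j)
N(U, B) = 1 + 2*U (N(U, B) = 2*U + 1 = 1 + 2*U)
Z(X, c) = -18 (Z(X, c) = -3 - (1 + 2*7) = -3 - (1 + 14) = -3 - 1*15 = -3 - 15 = -18)
u*Z(v(-3), -59) = -3*(-18) = 54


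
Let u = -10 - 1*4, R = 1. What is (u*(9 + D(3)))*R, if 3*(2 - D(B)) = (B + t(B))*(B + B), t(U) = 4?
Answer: 42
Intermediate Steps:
u = -14 (u = -10 - 4 = -14)
D(B) = 2 - 2*B*(4 + B)/3 (D(B) = 2 - (B + 4)*(B + B)/3 = 2 - (4 + B)*2*B/3 = 2 - 2*B*(4 + B)/3)
(u*(9 + D(3)))*R = -14*(9 + (2 - 8/3*3 - ⅔*3²))*1 = -14*(9 + (2 - 8 - ⅔*9))*1 = -14*(9 + (2 - 8 - 6))*1 = -14*(9 - 12)*1 = -14*(-3)*1 = 42*1 = 42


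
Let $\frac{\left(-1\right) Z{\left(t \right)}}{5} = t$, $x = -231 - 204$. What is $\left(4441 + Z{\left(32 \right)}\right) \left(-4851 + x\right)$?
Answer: $-22629366$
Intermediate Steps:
$x = -435$
$Z{\left(t \right)} = - 5 t$
$\left(4441 + Z{\left(32 \right)}\right) \left(-4851 + x\right) = \left(4441 - 160\right) \left(-4851 - 435\right) = \left(4441 - 160\right) \left(-5286\right) = 4281 \left(-5286\right) = -22629366$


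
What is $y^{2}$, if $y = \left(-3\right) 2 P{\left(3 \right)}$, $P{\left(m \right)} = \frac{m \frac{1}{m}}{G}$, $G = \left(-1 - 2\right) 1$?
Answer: $4$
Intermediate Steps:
$G = -3$ ($G = \left(-3\right) 1 = -3$)
$P{\left(m \right)} = - \frac{1}{3}$ ($P{\left(m \right)} = \frac{m \frac{1}{m}}{-3} = 1 \left(- \frac{1}{3}\right) = - \frac{1}{3}$)
$y = 2$ ($y = \left(-3\right) 2 \left(- \frac{1}{3}\right) = \left(-6\right) \left(- \frac{1}{3}\right) = 2$)
$y^{2} = 2^{2} = 4$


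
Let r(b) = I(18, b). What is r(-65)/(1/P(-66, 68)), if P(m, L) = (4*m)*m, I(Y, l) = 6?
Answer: 104544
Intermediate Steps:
P(m, L) = 4*m²
r(b) = 6
r(-65)/(1/P(-66, 68)) = 6/(1/(4*(-66)²)) = 6/(1/(4*4356)) = 6/(1/17424) = 6*17424 = 104544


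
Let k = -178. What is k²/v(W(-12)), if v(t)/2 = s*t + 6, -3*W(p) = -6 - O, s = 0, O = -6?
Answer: 7921/3 ≈ 2640.3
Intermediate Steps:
W(p) = 0 (W(p) = -(-6 - 1*(-6))/3 = -(-6 + 6)/3 = -⅓*0 = 0)
v(t) = 12 (v(t) = 2*(0*t + 6) = 2*(0 + 6) = 2*6 = 12)
k²/v(W(-12)) = (-178)²/12 = 31684*(1/12) = 7921/3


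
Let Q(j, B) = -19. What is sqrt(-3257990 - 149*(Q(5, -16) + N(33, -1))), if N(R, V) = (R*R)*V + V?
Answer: I*sqrt(3092749) ≈ 1758.6*I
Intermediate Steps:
N(R, V) = V + V*R**2 (N(R, V) = R**2*V + V = V*R**2 + V = V + V*R**2)
sqrt(-3257990 - 149*(Q(5, -16) + N(33, -1))) = sqrt(-3257990 - 149*(-19 - (1 + 33**2))) = sqrt(-3257990 - 149*(-19 - (1 + 1089))) = sqrt(-3257990 - 149*(-19 - 1*1090)) = sqrt(-3257990 - 149*(-19 - 1090)) = sqrt(-3257990 - 149*(-1109)) = sqrt(-3257990 + 165241) = sqrt(-3092749) = I*sqrt(3092749)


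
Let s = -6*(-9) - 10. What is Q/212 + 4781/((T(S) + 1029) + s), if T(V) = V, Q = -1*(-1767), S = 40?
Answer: 8033/636 ≈ 12.631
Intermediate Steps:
Q = 1767
s = 44 (s = 54 - 10 = 44)
Q/212 + 4781/((T(S) + 1029) + s) = 1767/212 + 4781/((40 + 1029) + 44) = 1767*(1/212) + 4781/(1069 + 44) = 1767/212 + 4781/1113 = 1767/212 + 4781*(1/1113) = 1767/212 + 683/159 = 8033/636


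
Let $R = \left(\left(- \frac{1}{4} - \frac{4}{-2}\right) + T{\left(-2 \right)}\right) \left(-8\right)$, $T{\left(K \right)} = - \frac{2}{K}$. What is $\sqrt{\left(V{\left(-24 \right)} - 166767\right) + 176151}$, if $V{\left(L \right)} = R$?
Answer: $\sqrt{9362} \approx 96.757$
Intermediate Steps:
$R = -22$ ($R = \left(\left(- \frac{1}{4} - \frac{4}{-2}\right) - \frac{2}{-2}\right) \left(-8\right) = \left(\left(\left(-1\right) \frac{1}{4} - -2\right) - -1\right) \left(-8\right) = \left(\left(- \frac{1}{4} + 2\right) + 1\right) \left(-8\right) = \left(\frac{7}{4} + 1\right) \left(-8\right) = \frac{11}{4} \left(-8\right) = -22$)
$V{\left(L \right)} = -22$
$\sqrt{\left(V{\left(-24 \right)} - 166767\right) + 176151} = \sqrt{\left(-22 - 166767\right) + 176151} = \sqrt{-166789 + 176151} = \sqrt{9362}$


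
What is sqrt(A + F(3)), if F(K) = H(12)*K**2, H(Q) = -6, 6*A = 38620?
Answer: 2*sqrt(14361)/3 ≈ 79.892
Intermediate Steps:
A = 19310/3 (A = (1/6)*38620 = 19310/3 ≈ 6436.7)
F(K) = -6*K**2
sqrt(A + F(3)) = sqrt(19310/3 - 6*3**2) = sqrt(19310/3 - 6*9) = sqrt(19310/3 - 54) = sqrt(19148/3) = 2*sqrt(14361)/3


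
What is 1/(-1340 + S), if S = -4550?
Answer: -1/5890 ≈ -0.00016978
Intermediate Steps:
1/(-1340 + S) = 1/(-1340 - 4550) = 1/(-5890) = -1/5890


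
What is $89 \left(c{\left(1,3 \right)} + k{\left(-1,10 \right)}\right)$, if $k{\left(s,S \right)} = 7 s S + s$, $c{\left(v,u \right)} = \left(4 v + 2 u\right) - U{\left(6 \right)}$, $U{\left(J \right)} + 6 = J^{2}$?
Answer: $-8099$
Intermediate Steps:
$U{\left(J \right)} = -6 + J^{2}$
$c{\left(v,u \right)} = -30 + 2 u + 4 v$ ($c{\left(v,u \right)} = \left(4 v + 2 u\right) - \left(-6 + 6^{2}\right) = \left(2 u + 4 v\right) - \left(-6 + 36\right) = \left(2 u + 4 v\right) - 30 = -30 + 2 u + 4 v$)
$k{\left(s,S \right)} = s + 7 S s$ ($k{\left(s,S \right)} = 7 S s + s = s + 7 S s$)
$89 \left(c{\left(1,3 \right)} + k{\left(-1,10 \right)}\right) = 89 \left(\left(-30 + 2 \cdot 3 + 4 \cdot 1\right) - \left(1 + 7 \cdot 10\right)\right) = 89 \left(\left(-30 + 6 + 4\right) - \left(1 + 70\right)\right) = 89 \left(-20 - 71\right) = 89 \left(-91\right) = -8099$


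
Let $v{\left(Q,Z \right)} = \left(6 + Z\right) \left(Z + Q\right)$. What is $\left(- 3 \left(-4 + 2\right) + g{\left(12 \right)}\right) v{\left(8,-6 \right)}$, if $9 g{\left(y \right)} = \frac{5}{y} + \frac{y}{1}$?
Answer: $0$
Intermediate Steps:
$v{\left(Q,Z \right)} = \left(6 + Z\right) \left(Q + Z\right)$
$g{\left(y \right)} = \frac{y}{9} + \frac{5}{9 y}$ ($g{\left(y \right)} = \frac{\frac{5}{y} + \frac{y}{1}}{9} = \frac{\frac{5}{y} + y 1}{9} = \frac{\frac{5}{y} + y}{9} = \frac{y + \frac{5}{y}}{9} = \frac{y}{9} + \frac{5}{9 y}$)
$\left(- 3 \left(-4 + 2\right) + g{\left(12 \right)}\right) v{\left(8,-6 \right)} = \left(- 3 \left(-4 + 2\right) + \frac{5 + 12^{2}}{9 \cdot 12}\right) \left(\left(-6\right)^{2} + 6 \cdot 8 + 6 \left(-6\right) + 8 \left(-6\right)\right) = \left(\left(-3\right) \left(-2\right) + \frac{1}{9} \cdot \frac{1}{12} \left(5 + 144\right)\right) \left(36 + 48 - 36 - 48\right) = \left(6 + \frac{1}{9} \cdot \frac{1}{12} \cdot 149\right) 0 = \left(6 + \frac{149}{108}\right) 0 = \frac{797}{108} \cdot 0 = 0$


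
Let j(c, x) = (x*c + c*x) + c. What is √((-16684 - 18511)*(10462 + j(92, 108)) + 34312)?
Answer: I*√1070808758 ≈ 32723.0*I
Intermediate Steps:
j(c, x) = c + 2*c*x (j(c, x) = (c*x + c*x) + c = 2*c*x + c = c + 2*c*x)
√((-16684 - 18511)*(10462 + j(92, 108)) + 34312) = √((-16684 - 18511)*(10462 + 92*(1 + 2*108)) + 34312) = √(-35195*(10462 + 92*(1 + 216)) + 34312) = √(-35195*(10462 + 92*217) + 34312) = √(-35195*(10462 + 19964) + 34312) = √(-35195*30426 + 34312) = √(-1070843070 + 34312) = √(-1070808758) = I*√1070808758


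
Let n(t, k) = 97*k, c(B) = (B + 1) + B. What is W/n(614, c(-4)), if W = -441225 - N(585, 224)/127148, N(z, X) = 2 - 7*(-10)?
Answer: 14025219093/21583373 ≈ 649.82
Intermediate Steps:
N(z, X) = 72 (N(z, X) = 2 + 70 = 72)
c(B) = 1 + 2*B (c(B) = (1 + B) + B = 1 + 2*B)
W = -14025219093/31787 (W = -441225 - 72/127148 = -441225 - 1*18/31787 = -441225 - 18/31787 = -14025219093/31787 ≈ -4.4123e+5)
W/n(614, c(-4)) = -14025219093*1/(97*(1 + 2*(-4)))/31787 = -14025219093*1/(97*(1 - 8))/31787 = -14025219093/(31787*(97*(-7))) = -14025219093/31787/(-679) = -14025219093/31787*(-1/679) = 14025219093/21583373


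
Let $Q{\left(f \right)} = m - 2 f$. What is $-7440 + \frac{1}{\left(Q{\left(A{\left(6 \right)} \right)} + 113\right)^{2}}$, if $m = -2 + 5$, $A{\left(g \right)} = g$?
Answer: $- \frac{80471039}{10816} \approx -7440.0$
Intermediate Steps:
$m = 3$
$Q{\left(f \right)} = 3 - 2 f$
$-7440 + \frac{1}{\left(Q{\left(A{\left(6 \right)} \right)} + 113\right)^{2}} = -7440 + \frac{1}{\left(\left(3 - 12\right) + 113\right)^{2}} = -7440 + \frac{1}{\left(-9 + 113\right)^{2}} = -7440 + \frac{1}{104^{2}} = -7440 + \frac{1}{10816} = - \frac{80471039}{10816}$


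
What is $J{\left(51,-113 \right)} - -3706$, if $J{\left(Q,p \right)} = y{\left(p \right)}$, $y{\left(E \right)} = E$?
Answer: $3593$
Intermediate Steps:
$J{\left(Q,p \right)} = p$
$J{\left(51,-113 \right)} - -3706 = -113 - -3706 = -113 + 3706 = 3593$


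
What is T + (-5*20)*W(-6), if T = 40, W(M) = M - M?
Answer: 40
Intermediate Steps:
W(M) = 0
T + (-5*20)*W(-6) = 40 - 5*20*0 = 40 - 100*0 = 40 + 0 = 40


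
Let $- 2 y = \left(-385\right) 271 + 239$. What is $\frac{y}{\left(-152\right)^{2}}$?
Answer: $\frac{3253}{1444} \approx 2.2528$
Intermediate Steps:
$y = 52048$ ($y = - \frac{\left(-385\right) 271 + 239}{2} = - \frac{-104335 + 239}{2} = \left(- \frac{1}{2}\right) \left(-104096\right) = 52048$)
$\frac{y}{\left(-152\right)^{2}} = \frac{52048}{\left(-152\right)^{2}} = \frac{52048}{23104} = 52048 \cdot \frac{1}{23104} = \frac{3253}{1444}$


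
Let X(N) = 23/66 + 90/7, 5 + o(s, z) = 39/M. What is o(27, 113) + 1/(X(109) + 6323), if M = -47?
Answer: -802065884/137584369 ≈ -5.8296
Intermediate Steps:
o(s, z) = -274/47 (o(s, z) = -5 + 39/(-47) = -5 + 39*(-1/47) = -5 - 39/47 = -274/47)
X(N) = 6101/462 (X(N) = 23*(1/66) + 90*(⅐) = 23/66 + 90/7 = 6101/462)
o(27, 113) + 1/(X(109) + 6323) = -274/47 + 1/(6101/462 + 6323) = -274/47 + 1/(2927327/462) = -274/47 + 462/2927327 = -802065884/137584369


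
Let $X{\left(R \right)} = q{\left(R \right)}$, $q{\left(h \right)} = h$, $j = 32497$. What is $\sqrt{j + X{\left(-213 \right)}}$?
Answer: $2 \sqrt{8071} \approx 179.68$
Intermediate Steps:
$X{\left(R \right)} = R$
$\sqrt{j + X{\left(-213 \right)}} = \sqrt{32497 - 213} = \sqrt{32284} = 2 \sqrt{8071}$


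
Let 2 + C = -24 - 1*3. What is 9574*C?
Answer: -277646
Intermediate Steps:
C = -29 (C = -2 + (-24 - 1*3) = -2 + (-24 - 3) = -2 - 27 = -29)
9574*C = 9574*(-29) = -277646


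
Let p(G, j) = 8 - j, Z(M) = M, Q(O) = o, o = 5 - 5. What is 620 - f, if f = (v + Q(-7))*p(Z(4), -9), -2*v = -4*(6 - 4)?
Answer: 552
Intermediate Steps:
o = 0
Q(O) = 0
v = 4 (v = -(-2)*(6 - 4) = -(-2)*2 = -½*(-8) = 4)
f = 68 (f = (4 + 0)*(8 - 1*(-9)) = 4*(8 + 9) = 4*17 = 68)
620 - f = 620 - 1*68 = 620 - 68 = 552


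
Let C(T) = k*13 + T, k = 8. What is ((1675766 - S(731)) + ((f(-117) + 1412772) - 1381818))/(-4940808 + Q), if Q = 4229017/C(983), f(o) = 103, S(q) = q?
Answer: -45232244/130888519 ≈ -0.34558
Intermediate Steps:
C(T) = 104 + T (C(T) = 8*13 + T = 104 + T)
Q = 4229017/1087 (Q = 4229017/(104 + 983) = 4229017/1087 ≈ 3890.5)
((1675766 - S(731)) + ((f(-117) + 1412772) - 1381818))/(-4940808 + Q) = ((1675766 - 1*731) + ((103 + 1412772) - 1381818))/(-4940808 + 4229017/1087) = ((1675766 - 731) + (1412875 - 1381818))/(-5366429279/1087) = (1675035 + 31057)*(-1087/5366429279) = 1706092*(-1087/5366429279) = -45232244/130888519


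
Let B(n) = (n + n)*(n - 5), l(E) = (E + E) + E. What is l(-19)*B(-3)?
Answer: -2736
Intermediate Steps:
l(E) = 3*E (l(E) = 2*E + E = 3*E)
B(n) = 2*n*(-5 + n) (B(n) = (2*n)*(-5 + n) = 2*n*(-5 + n))
l(-19)*B(-3) = (3*(-19))*(2*(-3)*(-5 - 3)) = -114*(-3)*(-8) = -57*48 = -2736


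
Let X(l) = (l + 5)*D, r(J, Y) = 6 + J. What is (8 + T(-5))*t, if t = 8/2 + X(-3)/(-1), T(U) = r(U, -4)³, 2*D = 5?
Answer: -9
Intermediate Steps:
D = 5/2 (D = (½)*5 = 5/2 ≈ 2.5000)
X(l) = 25/2 + 5*l/2 (X(l) = (l + 5)*(5/2) = (5 + l)*(5/2) = 25/2 + 5*l/2)
T(U) = (6 + U)³
t = -1 (t = 8/2 + (25/2 + (5/2)*(-3))/(-1) = 8*(½) + (25/2 - 15/2)*(-1) = 4 + 5*(-1) = 4 - 5 = -1)
(8 + T(-5))*t = (8 + (6 - 5)³)*(-1) = (8 + 1³)*(-1) = (8 + 1)*(-1) = 9*(-1) = -9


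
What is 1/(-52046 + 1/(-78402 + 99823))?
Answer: -21421/1114877365 ≈ -1.9214e-5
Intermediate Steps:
1/(-52046 + 1/(-78402 + 99823)) = 1/(-52046 + 1/21421) = 1/(-1114877365/21421) = -21421/1114877365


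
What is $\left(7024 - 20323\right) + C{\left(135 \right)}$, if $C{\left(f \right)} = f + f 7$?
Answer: $-12219$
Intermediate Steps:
$C{\left(f \right)} = 8 f$ ($C{\left(f \right)} = f + 7 f = 8 f$)
$\left(7024 - 20323\right) + C{\left(135 \right)} = \left(7024 - 20323\right) + 8 \cdot 135 = -13299 + 1080 = -12219$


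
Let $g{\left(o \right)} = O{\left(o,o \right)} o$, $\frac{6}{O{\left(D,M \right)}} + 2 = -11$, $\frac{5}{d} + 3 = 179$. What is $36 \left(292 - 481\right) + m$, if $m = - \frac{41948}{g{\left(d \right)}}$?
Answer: $\frac{47886452}{15} \approx 3.1924 \cdot 10^{6}$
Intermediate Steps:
$d = \frac{5}{176}$ ($d = \frac{5}{-3 + 179} = \frac{5}{176} \approx 0.028409$)
$O{\left(D,M \right)} = - \frac{6}{13}$ ($O{\left(D,M \right)} = \frac{6}{-2 - 11} = \frac{6}{-13} = 6 \left(- \frac{1}{13}\right) = - \frac{6}{13}$)
$g{\left(o \right)} = - \frac{6 o}{13}$
$m = \frac{47988512}{15}$ ($m = - \frac{41948}{\left(- \frac{6}{13}\right) \frac{5}{176}} = - \frac{41948}{- \frac{15}{1144}} = \left(-41948\right) \left(- \frac{1144}{15}\right) = \frac{47988512}{15} \approx 3.1992 \cdot 10^{6}$)
$36 \left(292 - 481\right) + m = 36 \left(292 - 481\right) + \frac{47988512}{15} = 36 \left(-189\right) + \frac{47988512}{15} = -6804 + \frac{47988512}{15} = \frac{47886452}{15}$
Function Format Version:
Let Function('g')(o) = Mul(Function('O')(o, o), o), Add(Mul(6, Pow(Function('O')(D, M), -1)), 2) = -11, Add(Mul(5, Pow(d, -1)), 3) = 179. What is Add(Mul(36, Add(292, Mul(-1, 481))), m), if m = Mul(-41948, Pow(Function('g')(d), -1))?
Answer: Rational(47886452, 15) ≈ 3.1924e+6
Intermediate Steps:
d = Rational(5, 176) (d = Mul(5, Pow(Add(-3, 179), -1)) = Mul(5, Pow(176, -1)) = Mul(5, Rational(1, 176)) = Rational(5, 176) ≈ 0.028409)
Function('O')(D, M) = Rational(-6, 13) (Function('O')(D, M) = Mul(6, Pow(Add(-2, -11), -1)) = Mul(6, Pow(-13, -1)) = Mul(6, Rational(-1, 13)) = Rational(-6, 13))
Function('g')(o) = Mul(Rational(-6, 13), o)
m = Rational(47988512, 15) (m = Mul(-41948, Pow(Mul(Rational(-6, 13), Rational(5, 176)), -1)) = Mul(-41948, Pow(Rational(-15, 1144), -1)) = Mul(-41948, Rational(-1144, 15)) = Rational(47988512, 15) ≈ 3.1992e+6)
Add(Mul(36, Add(292, Mul(-1, 481))), m) = Add(Mul(36, Add(292, Mul(-1, 481))), Rational(47988512, 15)) = Add(Mul(36, Add(292, -481)), Rational(47988512, 15)) = Add(Mul(36, -189), Rational(47988512, 15)) = Add(-6804, Rational(47988512, 15)) = Rational(47886452, 15)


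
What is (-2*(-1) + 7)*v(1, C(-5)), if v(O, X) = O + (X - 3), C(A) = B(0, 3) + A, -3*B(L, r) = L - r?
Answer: -54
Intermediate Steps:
B(L, r) = -L/3 + r/3 (B(L, r) = -(L - r)/3 = -L/3 + r/3)
C(A) = 1 + A (C(A) = (-1/3*0 + (1/3)*3) + A = (0 + 1) + A = 1 + A)
v(O, X) = -3 + O + X (v(O, X) = O + (-3 + X) = -3 + O + X)
(-2*(-1) + 7)*v(1, C(-5)) = (-2*(-1) + 7)*(-3 + 1 + (1 - 5)) = (2 + 7)*(-3 + 1 - 4) = 9*(-6) = -54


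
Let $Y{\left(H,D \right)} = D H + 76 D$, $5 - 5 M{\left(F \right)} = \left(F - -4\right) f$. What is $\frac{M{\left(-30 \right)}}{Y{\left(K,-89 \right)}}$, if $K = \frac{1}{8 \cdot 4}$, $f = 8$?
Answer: $- \frac{2272}{360895} \approx -0.0062955$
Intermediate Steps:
$M{\left(F \right)} = - \frac{27}{5} - \frac{8 F}{5}$ ($M{\left(F \right)} = 1 - \frac{\left(F - -4\right) 8}{5} = 1 - \frac{\left(F + 4\right) 8}{5} = 1 - \frac{\left(4 + F\right) 8}{5} = 1 - \frac{32 + 8 F}{5} = 1 - \left(\frac{32}{5} + \frac{8 F}{5}\right) = - \frac{27}{5} - \frac{8 F}{5}$)
$K = \frac{1}{32} \approx 0.03125$
$Y{\left(H,D \right)} = 76 D + D H$
$\frac{M{\left(-30 \right)}}{Y{\left(K,-89 \right)}} = \frac{- \frac{27}{5} - -48}{\left(-89\right) \left(76 + \frac{1}{32}\right)} = \frac{- \frac{27}{5} + 48}{\left(-89\right) \frac{2433}{32}} = \frac{213}{5 \left(- \frac{216537}{32}\right)} = \frac{213}{5} \left(- \frac{32}{216537}\right) = - \frac{2272}{360895}$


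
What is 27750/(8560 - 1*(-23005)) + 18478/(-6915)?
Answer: -78273364/43654395 ≈ -1.7930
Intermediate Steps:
27750/(8560 - 1*(-23005)) + 18478/(-6915) = 27750/(8560 + 23005) + 18478*(-1/6915) = 27750/31565 - 18478/6915 = 27750*(1/31565) - 18478/6915 = 5550/6313 - 18478/6915 = -78273364/43654395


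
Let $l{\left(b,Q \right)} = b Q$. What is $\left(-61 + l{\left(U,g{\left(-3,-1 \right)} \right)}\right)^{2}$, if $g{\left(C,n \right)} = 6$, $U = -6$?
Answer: $9409$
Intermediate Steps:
$l{\left(b,Q \right)} = Q b$
$\left(-61 + l{\left(U,g{\left(-3,-1 \right)} \right)}\right)^{2} = \left(-61 + 6 \left(-6\right)\right)^{2} = \left(-61 - 36\right)^{2} = \left(-97\right)^{2} = 9409$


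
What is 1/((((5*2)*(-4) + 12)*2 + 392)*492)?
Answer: 1/165312 ≈ 6.0492e-6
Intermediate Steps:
1/((((5*2)*(-4) + 12)*2 + 392)*492) = 1/(((10*(-4) + 12)*2 + 392)*492) = 1/(((-40 + 12)*2 + 392)*492) = 1/((-28*2 + 392)*492) = 1/((-56 + 392)*492) = 1/(336*492) = 1/165312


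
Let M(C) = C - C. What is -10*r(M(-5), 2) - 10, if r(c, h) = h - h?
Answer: -10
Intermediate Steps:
M(C) = 0
r(c, h) = 0
-10*r(M(-5), 2) - 10 = -10*0 - 10 = 0 - 10 = -10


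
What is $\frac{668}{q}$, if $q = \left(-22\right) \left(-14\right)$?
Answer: $\frac{167}{77} \approx 2.1688$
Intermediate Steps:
$q = 308$
$\frac{668}{q} = \frac{668}{308} = 668 \cdot \frac{1}{308} = \frac{167}{77}$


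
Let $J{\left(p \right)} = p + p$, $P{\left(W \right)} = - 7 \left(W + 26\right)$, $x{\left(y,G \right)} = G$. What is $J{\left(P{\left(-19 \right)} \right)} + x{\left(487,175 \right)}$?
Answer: $77$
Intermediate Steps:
$P{\left(W \right)} = -182 - 7 W$ ($P{\left(W \right)} = - 7 \left(26 + W\right) = -182 - 7 W$)
$J{\left(p \right)} = 2 p$
$J{\left(P{\left(-19 \right)} \right)} + x{\left(487,175 \right)} = 2 \left(-182 - -133\right) + 175 = 2 \left(-182 + 133\right) + 175 = 2 \left(-49\right) + 175 = -98 + 175 = 77$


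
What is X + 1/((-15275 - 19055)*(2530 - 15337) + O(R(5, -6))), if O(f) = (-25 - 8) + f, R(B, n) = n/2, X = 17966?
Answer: 7899008346685/439664274 ≈ 17966.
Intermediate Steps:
R(B, n) = n/2 (R(B, n) = n*(1/2) = n/2)
O(f) = -33 + f
X + 1/((-15275 - 19055)*(2530 - 15337) + O(R(5, -6))) = 17966 + 1/((-15275 - 19055)*(2530 - 15337) + (-33 + (1/2)*(-6))) = 17966 + 1/(-34330*(-12807) + (-33 - 3)) = 17966 + 1/(439664310 - 36) = 17966 + 1/439664274 = 7899008346685/439664274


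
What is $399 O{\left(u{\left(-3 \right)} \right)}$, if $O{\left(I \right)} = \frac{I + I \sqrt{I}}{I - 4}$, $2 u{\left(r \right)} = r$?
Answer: $\frac{1197}{11} + \frac{1197 i \sqrt{6}}{22} \approx 108.82 + 133.27 i$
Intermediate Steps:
$u{\left(r \right)} = \frac{r}{2}$
$O{\left(I \right)} = \frac{I + I^{\frac{3}{2}}}{-4 + I}$
$399 O{\left(u{\left(-3 \right)} \right)} = 399 \frac{\frac{1}{2} \left(-3\right) + \left(\frac{1}{2} \left(-3\right)\right)^{\frac{3}{2}}}{-4 + \frac{1}{2} \left(-3\right)} = 399 \frac{- \frac{3}{2} + \left(- \frac{3}{2}\right)^{\frac{3}{2}}}{-4 - \frac{3}{2}} = 399 \frac{- \frac{3}{2} - \frac{3 i \sqrt{6}}{4}}{- \frac{11}{2}} = 399 \left(- \frac{2 \left(- \frac{3}{2} - \frac{3 i \sqrt{6}}{4}\right)}{11}\right) = 399 \left(\frac{3}{11} + \frac{3 i \sqrt{6}}{22}\right) = \frac{1197}{11} + \frac{1197 i \sqrt{6}}{22}$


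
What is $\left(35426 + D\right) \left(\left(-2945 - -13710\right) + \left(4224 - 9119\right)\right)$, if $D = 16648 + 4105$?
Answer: $329770730$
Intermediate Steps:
$D = 20753$
$\left(35426 + D\right) \left(\left(-2945 - -13710\right) + \left(4224 - 9119\right)\right) = \left(35426 + 20753\right) \left(\left(-2945 - -13710\right) + \left(4224 - 9119\right)\right) = 56179 \left(\left(-2945 + 13710\right) + \left(4224 - 9119\right)\right) = 56179 \left(10765 - 4895\right) = 56179 \cdot 5870 = 329770730$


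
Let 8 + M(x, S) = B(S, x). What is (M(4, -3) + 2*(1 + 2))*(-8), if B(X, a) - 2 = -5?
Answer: 40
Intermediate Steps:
B(X, a) = -3 (B(X, a) = 2 - 5 = -3)
M(x, S) = -11 (M(x, S) = -8 - 3 = -11)
(M(4, -3) + 2*(1 + 2))*(-8) = (-11 + 2*(1 + 2))*(-8) = (-11 + 2*3)*(-8) = (-11 + 6)*(-8) = -5*(-8) = 40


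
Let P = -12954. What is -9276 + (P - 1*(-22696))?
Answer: 466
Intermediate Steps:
-9276 + (P - 1*(-22696)) = -9276 + (-12954 - 1*(-22696)) = -9276 + (-12954 + 22696) = -9276 + 9742 = 466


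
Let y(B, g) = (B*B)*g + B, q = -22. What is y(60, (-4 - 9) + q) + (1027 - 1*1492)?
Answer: -126405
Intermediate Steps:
y(B, g) = B + g*B² (y(B, g) = B²*g + B = g*B² + B = B + g*B²)
y(60, (-4 - 9) + q) + (1027 - 1*1492) = 60*(1 + 60*((-4 - 9) - 22)) + (1027 - 1*1492) = 60*(1 + 60*(-13 - 22)) + (1027 - 1492) = 60*(1 + 60*(-35)) - 465 = 60*(1 - 2100) - 465 = 60*(-2099) - 465 = -125940 - 465 = -126405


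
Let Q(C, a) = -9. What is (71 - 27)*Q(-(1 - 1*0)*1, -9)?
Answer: -396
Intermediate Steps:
(71 - 27)*Q(-(1 - 1*0)*1, -9) = (71 - 27)*(-9) = 44*(-9) = -396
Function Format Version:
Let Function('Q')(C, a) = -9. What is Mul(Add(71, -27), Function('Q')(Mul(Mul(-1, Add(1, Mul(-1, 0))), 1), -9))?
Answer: -396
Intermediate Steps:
Mul(Add(71, -27), Function('Q')(Mul(Mul(-1, Add(1, Mul(-1, 0))), 1), -9)) = Mul(Add(71, -27), -9) = Mul(44, -9) = -396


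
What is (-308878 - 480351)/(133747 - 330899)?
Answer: 789229/197152 ≈ 4.0032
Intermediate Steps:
(-308878 - 480351)/(133747 - 330899) = -789229/(-197152) = -789229*(-1/197152) = 789229/197152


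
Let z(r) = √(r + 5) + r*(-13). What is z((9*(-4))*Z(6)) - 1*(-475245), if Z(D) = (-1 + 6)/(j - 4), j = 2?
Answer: 474075 + √95 ≈ 4.7409e+5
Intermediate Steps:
Z(D) = -5/2 (Z(D) = (-1 + 6)/(2 - 4) = 5/(-2) = 5*(-½) = -5/2)
z(r) = √(5 + r) - 13*r
z((9*(-4))*Z(6)) - 1*(-475245) = (√(5 + (9*(-4))*(-5/2)) - 13*9*(-4)*(-5)/2) - 1*(-475245) = (√(5 - 36*(-5/2)) - (-468)*(-5)/2) + 475245 = (√(5 + 90) - 13*90) + 475245 = (√95 - 1170) + 475245 = (-1170 + √95) + 475245 = 474075 + √95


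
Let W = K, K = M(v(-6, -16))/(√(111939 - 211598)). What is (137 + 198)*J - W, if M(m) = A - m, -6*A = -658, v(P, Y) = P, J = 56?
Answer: 18760 + 347*I*√99659/298977 ≈ 18760.0 + 0.3664*I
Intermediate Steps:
A = 329/3 (A = -⅙*(-658) = 329/3 ≈ 109.67)
M(m) = 329/3 - m
K = -347*I*√99659/298977 (K = (329/3 - 1*(-6))/(√(111939 - 211598)) = (329/3 + 6)/(√(-99659)) = 347/(3*((I*√99659))) = 347*(-I*√99659/99659)/3 = -347*I*√99659/298977 ≈ -0.3664*I)
W = -347*I*√99659/298977 ≈ -0.3664*I
(137 + 198)*J - W = (137 + 198)*56 - (-347)*I*√99659/298977 = 335*56 + 347*I*√99659/298977 = 18760 + 347*I*√99659/298977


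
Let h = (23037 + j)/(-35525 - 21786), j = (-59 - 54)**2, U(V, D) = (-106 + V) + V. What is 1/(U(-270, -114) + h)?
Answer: -57311/37058712 ≈ -0.0015465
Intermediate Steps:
U(V, D) = -106 + 2*V
j = 12769 (j = (-113)**2 = 12769)
h = -35806/57311 (h = (23037 + 12769)/(-35525 - 21786) = 35806/(-57311) = 35806*(-1/57311) = -35806/57311 ≈ -0.62477)
1/(U(-270, -114) + h) = 1/((-106 + 2*(-270)) - 35806/57311) = 1/((-106 - 540) - 35806/57311) = 1/(-646 - 35806/57311) = 1/(-37058712/57311) = -57311/37058712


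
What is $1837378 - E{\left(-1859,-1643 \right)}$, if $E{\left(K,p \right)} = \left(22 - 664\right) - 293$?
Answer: $1838313$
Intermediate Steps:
$E{\left(K,p \right)} = -935$ ($E{\left(K,p \right)} = -642 - 293 = -935$)
$1837378 - E{\left(-1859,-1643 \right)} = 1837378 - -935 = 1837378 + 935 = 1838313$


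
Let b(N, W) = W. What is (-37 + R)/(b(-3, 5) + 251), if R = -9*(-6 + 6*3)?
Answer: -145/256 ≈ -0.56641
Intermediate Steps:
R = -108 (R = -9*(-6 + 18) = -9*12 = -108)
(-37 + R)/(b(-3, 5) + 251) = (-37 - 108)/(5 + 251) = -145/256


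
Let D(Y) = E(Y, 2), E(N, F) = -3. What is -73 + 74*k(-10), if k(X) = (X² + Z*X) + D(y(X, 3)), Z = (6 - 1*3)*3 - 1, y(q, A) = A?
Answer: 1185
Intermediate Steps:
Z = 8 (Z = (6 - 3)*3 - 1 = 3*3 - 1 = 9 - 1 = 8)
D(Y) = -3
k(X) = -3 + X² + 8*X (k(X) = (X² + 8*X) - 3 = -3 + X² + 8*X)
-73 + 74*k(-10) = -73 + 74*(-3 + (-10)² + 8*(-10)) = -73 + 74*(-3 + 100 - 80) = -73 + 74*17 = -73 + 1258 = 1185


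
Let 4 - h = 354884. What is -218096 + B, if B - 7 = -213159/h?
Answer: -77395211161/354880 ≈ -2.1809e+5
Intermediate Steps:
h = -354880 (h = 4 - 1*354884 = 4 - 354884 = -354880)
B = 2697319/354880 (B = 7 - 213159/(-354880) = 7 - 213159*(-1/354880) = 7 + 213159/354880 = 2697319/354880 ≈ 7.6006)
-218096 + B = -218096 + 2697319/354880 = -77395211161/354880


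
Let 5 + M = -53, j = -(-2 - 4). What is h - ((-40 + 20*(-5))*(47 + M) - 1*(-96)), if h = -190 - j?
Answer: -1832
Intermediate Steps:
j = 6 (j = -1*(-6) = 6)
M = -58 (M = -5 - 53 = -58)
h = -196 (h = -190 - 1*6 = -190 - 6 = -196)
h - ((-40 + 20*(-5))*(47 + M) - 1*(-96)) = -196 - ((-40 + 20*(-5))*(47 - 58) - 1*(-96)) = -196 - ((-40 - 100)*(-11) + 96) = -196 - (-140*(-11) + 96) = -196 - (1540 + 96) = -196 - 1*1636 = -196 - 1636 = -1832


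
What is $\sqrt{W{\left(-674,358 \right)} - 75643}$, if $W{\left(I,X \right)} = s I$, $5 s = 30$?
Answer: $i \sqrt{79687} \approx 282.29 i$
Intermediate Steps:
$s = 6$ ($s = \frac{1}{5} \cdot 30 = 6$)
$W{\left(I,X \right)} = 6 I$
$\sqrt{W{\left(-674,358 \right)} - 75643} = \sqrt{6 \left(-674\right) - 75643} = \sqrt{-4044 - 75643} = \sqrt{-79687} = i \sqrt{79687}$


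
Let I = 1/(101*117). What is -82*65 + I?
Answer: -62984609/11817 ≈ -5330.0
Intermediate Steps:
I = 1/11817 (I = (1/101)*(1/117) = 1/11817 ≈ 8.4624e-5)
-82*65 + I = -82*65 + 1/11817 = -5330 + 1/11817 = -62984609/11817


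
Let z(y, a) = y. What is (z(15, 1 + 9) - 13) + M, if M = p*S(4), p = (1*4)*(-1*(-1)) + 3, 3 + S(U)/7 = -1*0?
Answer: -145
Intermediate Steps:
S(U) = -21 (S(U) = -21 + 7*(-1*0) = -21 + 7*0 = -21 + 0 = -21)
p = 7 (p = 4*1 + 3 = 4 + 3 = 7)
M = -147 (M = 7*(-21) = -147)
(z(15, 1 + 9) - 13) + M = (15 - 13) - 147 = 2 - 147 = -145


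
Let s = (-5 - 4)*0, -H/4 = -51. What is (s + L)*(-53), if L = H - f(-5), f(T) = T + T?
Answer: -11342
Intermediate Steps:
f(T) = 2*T
H = 204 (H = -4*(-51) = 204)
L = 214 (L = 204 - 2*(-5) = 204 - 1*(-10) = 204 + 10 = 214)
s = 0 (s = -9*0 = 0)
(s + L)*(-53) = (0 + 214)*(-53) = 214*(-53) = -11342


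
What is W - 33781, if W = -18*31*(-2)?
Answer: -32665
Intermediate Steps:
W = 1116 (W = -558*(-2) = 1116)
W - 33781 = 1116 - 33781 = -32665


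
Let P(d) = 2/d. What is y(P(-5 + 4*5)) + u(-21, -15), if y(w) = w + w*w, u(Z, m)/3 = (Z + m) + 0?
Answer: -24266/225 ≈ -107.85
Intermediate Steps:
u(Z, m) = 3*Z + 3*m (u(Z, m) = 3*((Z + m) + 0) = 3*(Z + m) = 3*Z + 3*m)
y(w) = w + w**2
y(P(-5 + 4*5)) + u(-21, -15) = (2/(-5 + 4*5))*(1 + 2/(-5 + 4*5)) + (3*(-21) + 3*(-15)) = (2/(-5 + 20))*(1 + 2/(-5 + 20)) + (-63 - 45) = (2/15)*(1 + 2/15) - 108 = (2*(1/15))*(1 + 2*(1/15)) - 108 = 2*(1 + 2/15)/15 - 108 = (2/15)*(17/15) - 108 = 34/225 - 108 = -24266/225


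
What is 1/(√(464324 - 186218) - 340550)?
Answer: -170275/57987012197 - √278106/115974024394 ≈ -2.9410e-6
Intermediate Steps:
1/(√(464324 - 186218) - 340550) = 1/(√278106 - 340550) = 1/(-340550 + √278106)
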